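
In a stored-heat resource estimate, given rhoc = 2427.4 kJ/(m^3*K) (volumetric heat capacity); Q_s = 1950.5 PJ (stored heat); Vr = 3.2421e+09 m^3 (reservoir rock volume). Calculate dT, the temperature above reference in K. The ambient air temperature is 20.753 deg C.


dT = Q_s * 1e12 / (Vr * rhoc)
dT = 1950.5 * 1e12 / (3.2421e+09 * 2427.4)
dT = 247.84 K


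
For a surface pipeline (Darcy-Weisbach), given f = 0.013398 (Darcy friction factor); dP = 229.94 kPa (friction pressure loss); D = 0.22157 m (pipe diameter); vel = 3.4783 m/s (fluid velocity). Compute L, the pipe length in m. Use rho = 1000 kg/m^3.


L = dP*1000*D / (f*rho*vel^2/2)
L = 229.94*1000*0.22157 / (0.013398*1000*3.4783^2/2)
L = 628.61 m


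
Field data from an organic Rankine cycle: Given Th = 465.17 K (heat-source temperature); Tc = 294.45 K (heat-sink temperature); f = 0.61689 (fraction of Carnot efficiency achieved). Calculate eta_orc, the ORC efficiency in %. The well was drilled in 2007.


eta_orc = (1 - Tc/Th) * f * 100
eta_orc = (1 - 294.45/465.17) * 0.61689 * 100
eta_orc = 22.640 %


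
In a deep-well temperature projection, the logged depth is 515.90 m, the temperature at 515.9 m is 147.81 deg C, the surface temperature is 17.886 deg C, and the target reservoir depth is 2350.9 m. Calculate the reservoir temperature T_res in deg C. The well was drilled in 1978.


Step 1: grad = (T_d1 - T_surf)/d1 * 1000 = (147.81 - 17.886)/515.9 * 1000 = 251.8395 deg C/km
Step 2: T_res = T_surf + grad*d2/1000 = 17.886 + 251.8395*2350.9/1000 = 609.94 deg C
T_res = 609.94 deg C


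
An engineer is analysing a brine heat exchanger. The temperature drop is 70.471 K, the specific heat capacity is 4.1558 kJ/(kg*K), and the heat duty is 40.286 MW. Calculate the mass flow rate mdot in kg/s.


mdot = Q * 1000 / (cp * dT)
mdot = 40.286 * 1000 / (4.1558 * 70.471)
mdot = 137.56 kg/s


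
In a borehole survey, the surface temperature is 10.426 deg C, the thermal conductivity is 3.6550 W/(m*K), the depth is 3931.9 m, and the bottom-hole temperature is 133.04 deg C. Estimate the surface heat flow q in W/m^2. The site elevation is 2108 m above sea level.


Step 1: grad = (T_d - T_surf)/d * 1000 = (133.04 - 10.426)/3931.9 * 1000 = 31.18441 deg C/km
Step 2: q = k * grad / 1000 = 3.655 * 31.18441 / 1000 = 0.11398 W/m^2
q = 0.11398 W/m^2


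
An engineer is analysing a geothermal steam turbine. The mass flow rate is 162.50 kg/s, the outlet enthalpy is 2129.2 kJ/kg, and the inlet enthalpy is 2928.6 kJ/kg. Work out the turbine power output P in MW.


P = mdot * (h_in - h_out) / 1000
P = 162.50 * (2928.6 - 2129.2) / 1000
P = 129.90 MW


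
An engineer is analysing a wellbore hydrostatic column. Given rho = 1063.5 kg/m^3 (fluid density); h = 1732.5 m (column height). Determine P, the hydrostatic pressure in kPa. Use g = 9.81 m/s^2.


P = rho * g * h / 1e6
P = 1063.5 * 9.81 * 1732.5 / 1e6
P = 18.07506 MPa
Convert: 18.07506 MPa * 1000.0 = 18075 kPa
P = 18075 kPa


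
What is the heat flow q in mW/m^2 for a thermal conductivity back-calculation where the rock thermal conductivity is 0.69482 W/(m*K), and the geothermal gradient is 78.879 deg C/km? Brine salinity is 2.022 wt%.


q = k * grad / 1000
q = 0.69482 * 78.879 / 1000
q = 0.05480671 W/m^2
Convert: 0.05480671 W/m^2 * 1000.0 = 54.807 mW/m^2
q = 54.807 mW/m^2


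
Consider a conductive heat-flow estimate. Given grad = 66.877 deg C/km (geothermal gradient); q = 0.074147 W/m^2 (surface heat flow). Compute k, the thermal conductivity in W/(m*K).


k = q * 1000 / grad
k = 0.074147 * 1000 / 66.877
k = 1.1087 W/(m*K)


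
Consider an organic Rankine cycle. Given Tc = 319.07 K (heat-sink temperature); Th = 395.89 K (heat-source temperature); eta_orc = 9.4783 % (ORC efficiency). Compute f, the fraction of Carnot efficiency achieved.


f = (eta_orc/100) / (1 - Tc/Th)
f = (9.4783/100) / (1 - 319.07/395.89)
f = 0.48846


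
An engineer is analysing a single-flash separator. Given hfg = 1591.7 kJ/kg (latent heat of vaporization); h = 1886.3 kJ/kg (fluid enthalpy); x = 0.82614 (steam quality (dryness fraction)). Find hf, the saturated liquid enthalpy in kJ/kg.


hf = h - x * hfg
hf = 1886.3 - 0.82614 * 1591.7
hf = 571.33 kJ/kg


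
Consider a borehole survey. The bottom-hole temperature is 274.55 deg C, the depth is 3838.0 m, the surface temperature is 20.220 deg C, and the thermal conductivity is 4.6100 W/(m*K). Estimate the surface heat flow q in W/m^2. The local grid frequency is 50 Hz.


Step 1: grad = (T_d - T_surf)/d * 1000 = (274.55 - 20.22)/3838.0 * 1000 = 66.26628 deg C/km
Step 2: q = k * grad / 1000 = 4.61 * 66.26628 / 1000 = 0.30549 W/m^2
q = 0.30549 W/m^2


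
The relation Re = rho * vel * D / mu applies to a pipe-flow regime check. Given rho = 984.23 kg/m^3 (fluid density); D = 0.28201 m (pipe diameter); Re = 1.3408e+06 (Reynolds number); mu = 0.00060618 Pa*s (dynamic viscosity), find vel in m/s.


vel = Re * mu / (rho * D)
vel = 1.3408e+06 * 0.00060618 / (984.23 * 0.28201)
vel = 2.9282 m/s


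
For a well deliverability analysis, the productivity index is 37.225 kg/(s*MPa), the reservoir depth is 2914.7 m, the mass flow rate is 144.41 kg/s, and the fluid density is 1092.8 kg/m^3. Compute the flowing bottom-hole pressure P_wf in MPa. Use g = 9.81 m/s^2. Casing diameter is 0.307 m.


Step 1: P_i = rho*g*h/1e6 = 1092.8*9.81*2914.7/1e6 = 31.24666 MPa
Step 2: P_wf = P_i - mdot/PI = 31.24666 - 144.41/37.225 = 27.367 MPa
P_wf = 27.367 MPa


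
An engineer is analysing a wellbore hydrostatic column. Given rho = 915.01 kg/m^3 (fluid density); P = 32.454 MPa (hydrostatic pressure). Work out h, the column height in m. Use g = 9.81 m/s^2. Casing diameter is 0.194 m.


h = P * 1e6 / (g * rho)
h = 32.454 * 1e6 / (9.81 * 915.01)
h = 3615.5 m


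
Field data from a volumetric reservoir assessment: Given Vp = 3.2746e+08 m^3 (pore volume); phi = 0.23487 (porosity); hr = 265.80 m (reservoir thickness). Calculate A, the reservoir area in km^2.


A = Vp / (1e6 * hr * phi)
A = 3.2746e+08 / (1e6 * 265.80 * 0.23487)
A = 5.2454 km^2


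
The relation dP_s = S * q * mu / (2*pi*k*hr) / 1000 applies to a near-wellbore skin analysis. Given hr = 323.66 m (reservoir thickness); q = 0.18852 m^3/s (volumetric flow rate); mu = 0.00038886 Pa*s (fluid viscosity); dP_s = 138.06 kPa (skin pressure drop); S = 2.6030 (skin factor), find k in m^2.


k = S*q*mu / (2*pi*dP_s*1000*hr)
k = 2.6030*0.18852*0.00038886 / (2*pi*138.06*1000*323.66)
k = 6.7965e-13 m^2


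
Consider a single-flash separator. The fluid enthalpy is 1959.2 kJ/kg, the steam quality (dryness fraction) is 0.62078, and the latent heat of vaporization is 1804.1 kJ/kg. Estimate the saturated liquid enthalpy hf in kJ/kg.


hf = h - x * hfg
hf = 1959.2 - 0.62078 * 1804.1
hf = 839.25 kJ/kg


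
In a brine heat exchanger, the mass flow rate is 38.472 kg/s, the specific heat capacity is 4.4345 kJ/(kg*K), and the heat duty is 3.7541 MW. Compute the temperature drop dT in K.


dT = Q * 1000 / (mdot * cp)
dT = 3.7541 * 1000 / (38.472 * 4.4345)
dT = 22.005 K


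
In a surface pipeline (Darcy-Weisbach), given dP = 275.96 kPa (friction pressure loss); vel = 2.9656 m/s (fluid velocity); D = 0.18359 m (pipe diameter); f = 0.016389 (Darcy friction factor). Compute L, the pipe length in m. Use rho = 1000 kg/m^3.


L = dP*1000*D / (f*rho*vel^2/2)
L = 275.96*1000*0.18359 / (0.016389*1000*2.9656^2/2)
L = 702.99 m


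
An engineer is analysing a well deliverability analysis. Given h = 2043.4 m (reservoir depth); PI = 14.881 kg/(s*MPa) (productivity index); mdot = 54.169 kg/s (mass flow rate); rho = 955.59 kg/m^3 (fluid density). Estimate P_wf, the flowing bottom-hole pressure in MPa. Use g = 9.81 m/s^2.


Step 1: P_i = rho*g*h/1e6 = 955.59*9.81*2043.4/1e6 = 19.15552 MPa
Step 2: P_wf = P_i - mdot/PI = 19.15552 - 54.169/14.881 = 15.515 MPa
P_wf = 15.515 MPa


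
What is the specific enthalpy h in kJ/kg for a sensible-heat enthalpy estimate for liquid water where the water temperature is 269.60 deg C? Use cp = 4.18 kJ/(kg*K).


h = cp * T
h = 4.18 * 269.60
h = 1126.9 kJ/kg


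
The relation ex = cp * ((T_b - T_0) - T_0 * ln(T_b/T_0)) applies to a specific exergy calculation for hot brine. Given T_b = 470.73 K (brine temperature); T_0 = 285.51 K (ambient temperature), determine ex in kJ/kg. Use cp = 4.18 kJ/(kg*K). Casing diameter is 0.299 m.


ex = cp * ((T_b - T_0) - T_0 * ln(T_b/T_0))
ex = 4.18 * ((470.73 - 285.51) - 285.51 * ln(470.73/285.51))
ex = 177.49 kJ/kg


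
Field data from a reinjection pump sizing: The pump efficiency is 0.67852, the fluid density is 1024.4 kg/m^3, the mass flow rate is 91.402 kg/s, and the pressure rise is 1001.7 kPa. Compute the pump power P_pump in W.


P_pump = mdot * dP / (rho * eta)
P_pump = 91.402 * 1001.7 / (1024.4 * 0.67852)
P_pump = 131.7229 kW
Convert: 131.7229 kW * 1000.0 = 1.3172e+05 W
P_pump = 1.3172e+05 W


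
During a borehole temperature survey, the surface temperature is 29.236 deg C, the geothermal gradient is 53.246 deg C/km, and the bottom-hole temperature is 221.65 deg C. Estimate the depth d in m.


d = (T_d - T_surf) / grad * 1000
d = (221.65 - 29.236) / 53.246 * 1000
d = 3613.7 m


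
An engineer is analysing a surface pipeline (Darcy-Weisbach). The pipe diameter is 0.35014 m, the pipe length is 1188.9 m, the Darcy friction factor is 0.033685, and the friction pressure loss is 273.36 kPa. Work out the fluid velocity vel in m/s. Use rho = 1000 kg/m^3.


vel = sqrt(dP*1000*2*D / (f*L*rho))
vel = sqrt(273.36*1000*2*0.35014 / (0.033685*1188.9*1000))
vel = 2.1863 m/s


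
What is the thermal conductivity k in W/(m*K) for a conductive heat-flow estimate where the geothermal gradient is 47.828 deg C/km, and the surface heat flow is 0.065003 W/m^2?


k = q * 1000 / grad
k = 0.065003 * 1000 / 47.828
k = 1.3591 W/(m*K)


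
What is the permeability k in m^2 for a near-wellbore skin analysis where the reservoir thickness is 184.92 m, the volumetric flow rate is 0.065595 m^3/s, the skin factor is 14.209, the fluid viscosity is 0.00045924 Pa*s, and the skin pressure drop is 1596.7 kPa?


k = S*q*mu / (2*pi*dP_s*1000*hr)
k = 14.209*0.065595*0.00045924 / (2*pi*1596.7*1000*184.92)
k = 2.3072e-13 m^2


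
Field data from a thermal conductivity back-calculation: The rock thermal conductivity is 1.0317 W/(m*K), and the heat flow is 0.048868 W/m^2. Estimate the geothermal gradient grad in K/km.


grad = q / k * 1000
grad = 0.048868 / 1.0317 * 1000
grad = 47.36648 deg C/km
Convert: 47.36648 deg C/km * 1.0 = 47.366 K/km
grad = 47.366 K/km


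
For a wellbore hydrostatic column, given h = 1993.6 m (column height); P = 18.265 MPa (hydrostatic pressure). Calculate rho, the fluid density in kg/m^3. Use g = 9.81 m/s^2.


rho = P * 1e6 / (g * h)
rho = 18.265 * 1e6 / (9.81 * 1993.6)
rho = 933.93 kg/m^3


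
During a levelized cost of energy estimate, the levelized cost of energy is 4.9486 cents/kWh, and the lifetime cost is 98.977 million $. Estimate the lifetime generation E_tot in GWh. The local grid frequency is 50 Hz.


E_tot = C_tot / LCOE * 100
E_tot = 98.977 / 4.9486 * 100
E_tot = 2000.1 GWh


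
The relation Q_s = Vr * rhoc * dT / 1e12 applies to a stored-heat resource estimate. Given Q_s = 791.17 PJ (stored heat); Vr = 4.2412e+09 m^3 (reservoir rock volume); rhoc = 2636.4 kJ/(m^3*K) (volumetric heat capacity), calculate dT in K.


dT = Q_s * 1e12 / (Vr * rhoc)
dT = 791.17 * 1e12 / (4.2412e+09 * 2636.4)
dT = 70.757 K


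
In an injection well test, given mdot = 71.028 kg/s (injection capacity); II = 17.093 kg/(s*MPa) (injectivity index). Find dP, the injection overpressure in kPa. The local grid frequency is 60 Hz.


dP = mdot * 1000 / II
dP = 71.028 * 1000 / 17.093
dP = 4155.4 kPa


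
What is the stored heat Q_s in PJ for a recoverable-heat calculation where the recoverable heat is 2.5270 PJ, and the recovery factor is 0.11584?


Q_s = Q_rec / RF
Q_s = 2.5270 / 0.11584
Q_s = 21.815 PJ


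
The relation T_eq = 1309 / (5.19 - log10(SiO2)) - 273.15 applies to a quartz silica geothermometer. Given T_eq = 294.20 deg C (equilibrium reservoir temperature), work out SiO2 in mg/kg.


SiO2 = 10^(5.19 - 1309/(T_eq + 273.15))
SiO2 = 10^(5.19 - 1309/(294.20 + 273.15))
SiO2 = 763.45 mg/kg


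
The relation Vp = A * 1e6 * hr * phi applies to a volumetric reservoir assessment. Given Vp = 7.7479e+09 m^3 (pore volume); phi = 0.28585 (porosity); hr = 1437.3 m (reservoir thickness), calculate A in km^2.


A = Vp / (1e6 * hr * phi)
A = 7.7479e+09 / (1e6 * 1437.3 * 0.28585)
A = 18.858 km^2


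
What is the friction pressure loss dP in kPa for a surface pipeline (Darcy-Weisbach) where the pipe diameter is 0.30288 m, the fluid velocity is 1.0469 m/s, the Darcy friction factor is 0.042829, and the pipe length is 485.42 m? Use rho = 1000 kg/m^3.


dP = f * (L/D) * (rho*vel^2/2) / 1000
dP = 0.042829 * (485.42/0.30288) * (1000*1.0469^2/2) / 1000
dP = 37.615 kPa


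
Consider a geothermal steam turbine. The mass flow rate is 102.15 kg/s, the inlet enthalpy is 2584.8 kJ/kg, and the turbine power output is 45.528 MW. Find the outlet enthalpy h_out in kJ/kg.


h_out = h_in - P * 1000 / mdot
h_out = 2584.8 - 45.528 * 1000 / 102.15
h_out = 2139.1 kJ/kg


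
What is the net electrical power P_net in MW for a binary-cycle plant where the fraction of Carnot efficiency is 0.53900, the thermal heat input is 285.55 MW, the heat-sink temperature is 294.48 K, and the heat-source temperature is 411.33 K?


Step 1: eta = (1 - Tc/Th)*f = (1 - 294.48/411.33)*0.539 = 0.1531183
Step 2: P_net = eta * Q_in = 0.1531183 * 285.55 = 43.723 MW
P_net = 43.723 MW


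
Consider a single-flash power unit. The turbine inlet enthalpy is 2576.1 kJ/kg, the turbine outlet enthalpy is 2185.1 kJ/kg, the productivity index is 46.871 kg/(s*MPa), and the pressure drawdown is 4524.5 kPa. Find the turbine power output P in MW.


Step 1: mdot = PI * dP / 1000 = 46.871 * 4524.5 / 1000 = 212.0678 kg/s
Step 2: P = mdot*(h_in - h_out)/1000 = 212.0678*(2576.1 - 2185.1)/1000 = 82.919 MW
P = 82.919 MW


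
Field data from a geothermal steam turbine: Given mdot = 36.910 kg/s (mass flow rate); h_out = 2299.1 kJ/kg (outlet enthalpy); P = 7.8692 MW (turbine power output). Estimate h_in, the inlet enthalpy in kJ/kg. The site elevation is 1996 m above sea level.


h_in = h_out + P * 1000 / mdot
h_in = 2299.1 + 7.8692 * 1000 / 36.910
h_in = 2512.3 kJ/kg


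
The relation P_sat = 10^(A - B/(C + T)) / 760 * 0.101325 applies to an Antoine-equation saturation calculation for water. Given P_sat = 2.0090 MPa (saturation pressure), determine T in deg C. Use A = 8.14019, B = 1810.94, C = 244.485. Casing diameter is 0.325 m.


T = B / (A - log10(P_sat * 760 / 0.101325)) - C
T = 1810.94 / (8.14019 - log10(2.0090 * 760 / 0.101325)) - 244.485
T = 212.58 deg C


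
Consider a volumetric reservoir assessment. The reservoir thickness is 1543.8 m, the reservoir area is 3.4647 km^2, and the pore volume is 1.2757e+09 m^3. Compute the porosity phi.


phi = Vp / (A * 1e6 * hr)
phi = 1.2757e+09 / (3.4647 * 1e6 * 1543.8)
phi = 0.23850


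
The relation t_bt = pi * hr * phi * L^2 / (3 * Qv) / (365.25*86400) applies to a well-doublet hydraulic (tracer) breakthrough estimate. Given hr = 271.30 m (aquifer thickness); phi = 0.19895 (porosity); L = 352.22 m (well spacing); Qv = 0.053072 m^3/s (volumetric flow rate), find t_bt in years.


t_bt = pi * hr * phi * L^2 / (3 * Qv) / (365.25*86400)
t_bt = pi * 271.30 * 0.19895 * 352.22^2 / (3 * 0.053072) / (365.25*86400)
t_bt = 4.1868 years


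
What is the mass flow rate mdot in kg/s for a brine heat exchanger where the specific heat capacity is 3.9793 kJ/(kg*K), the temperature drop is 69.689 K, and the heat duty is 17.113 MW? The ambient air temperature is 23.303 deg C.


mdot = Q * 1000 / (cp * dT)
mdot = 17.113 * 1000 / (3.9793 * 69.689)
mdot = 61.710 kg/s


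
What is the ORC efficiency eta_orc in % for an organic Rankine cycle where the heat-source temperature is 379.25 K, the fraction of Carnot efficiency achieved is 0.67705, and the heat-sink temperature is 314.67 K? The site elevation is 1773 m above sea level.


eta_orc = (1 - Tc/Th) * f * 100
eta_orc = (1 - 314.67/379.25) * 0.67705 * 100
eta_orc = 11.529 %


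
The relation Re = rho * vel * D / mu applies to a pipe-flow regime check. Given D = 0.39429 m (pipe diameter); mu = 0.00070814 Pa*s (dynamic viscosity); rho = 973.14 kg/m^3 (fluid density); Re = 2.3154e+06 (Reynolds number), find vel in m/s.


vel = Re * mu / (rho * D)
vel = 2.3154e+06 * 0.00070814 / (973.14 * 0.39429)
vel = 4.2732 m/s


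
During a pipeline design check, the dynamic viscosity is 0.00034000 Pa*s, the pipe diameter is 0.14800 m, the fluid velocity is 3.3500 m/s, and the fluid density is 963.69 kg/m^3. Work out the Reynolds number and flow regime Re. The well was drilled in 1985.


Step 1: Re = rho*vel*D/mu = 963.69*3.35*0.148/0.00034 = 1.4053e+06
Step 2: Re = 1.4053e+06 > 4000, so flow is turbulent.
Re = 1.4053e+06 (turbulent)


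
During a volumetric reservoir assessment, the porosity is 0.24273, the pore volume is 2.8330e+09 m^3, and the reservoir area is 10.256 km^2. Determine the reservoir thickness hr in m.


hr = Vp / (A * 1e6 * phi)
hr = 2.8330e+09 / (10.256 * 1e6 * 0.24273)
hr = 1138.0 m


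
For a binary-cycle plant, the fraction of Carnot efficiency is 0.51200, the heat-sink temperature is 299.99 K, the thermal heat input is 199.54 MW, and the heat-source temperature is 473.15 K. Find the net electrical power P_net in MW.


Step 1: eta = (1 - Tc/Th)*f = (1 - 299.99/473.15)*0.512 = 0.1873780
Step 2: P_net = eta * Q_in = 0.1873780 * 199.54 = 37.389 MW
P_net = 37.389 MW


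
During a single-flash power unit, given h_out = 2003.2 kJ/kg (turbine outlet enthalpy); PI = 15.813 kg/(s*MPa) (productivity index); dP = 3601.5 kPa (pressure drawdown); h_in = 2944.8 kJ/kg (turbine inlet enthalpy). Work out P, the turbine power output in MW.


Step 1: mdot = PI * dP / 1000 = 15.813 * 3601.5 / 1000 = 56.95052 kg/s
Step 2: P = mdot*(h_in - h_out)/1000 = 56.95052*(2944.8 - 2003.2)/1000 = 53.625 MW
P = 53.625 MW


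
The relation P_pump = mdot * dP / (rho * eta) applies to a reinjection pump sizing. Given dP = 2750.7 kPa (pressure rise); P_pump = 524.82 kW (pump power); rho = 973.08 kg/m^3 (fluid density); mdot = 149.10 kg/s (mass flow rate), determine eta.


eta = mdot * dP / (rho * P_pump)
eta = 149.10 * 2750.7 / (973.08 * 524.82)
eta = 0.80309


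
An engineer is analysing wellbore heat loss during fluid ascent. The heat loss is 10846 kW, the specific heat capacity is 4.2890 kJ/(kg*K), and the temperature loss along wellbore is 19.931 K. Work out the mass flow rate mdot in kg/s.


mdot = Q_loss / (cp * dT)
mdot = 10846 / (4.2890 * 19.931)
mdot = 126.88 kg/s


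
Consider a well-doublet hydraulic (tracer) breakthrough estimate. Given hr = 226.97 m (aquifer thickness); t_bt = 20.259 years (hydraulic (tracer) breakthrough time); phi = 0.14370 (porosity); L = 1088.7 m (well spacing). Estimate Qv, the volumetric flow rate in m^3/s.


Qv = pi*hr*phi*L^2 / (3*t_bt*365.25*86400)
Qv = pi*226.97*0.14370*1088.7^2 / (3*20.259*365.25*86400)
Qv = 0.063321 m^3/s


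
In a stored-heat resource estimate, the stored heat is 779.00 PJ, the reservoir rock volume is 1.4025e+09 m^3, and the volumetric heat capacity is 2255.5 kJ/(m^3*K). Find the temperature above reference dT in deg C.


dT = Q_s * 1e12 / (Vr * rhoc)
dT = 779.00 * 1e12 / (1.4025e+09 * 2255.5)
dT = 246.2588 K
Convert (temperature difference, 1 K = 1 deg C): 246.2588 K = 246.2588 deg C
dT = 246.26 deg C


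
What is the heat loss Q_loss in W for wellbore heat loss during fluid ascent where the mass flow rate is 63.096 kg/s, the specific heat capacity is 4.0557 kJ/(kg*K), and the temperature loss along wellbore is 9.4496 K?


Q_loss = mdot * cp * dT
Q_loss = 63.096 * 4.0557 * 9.4496
Q_loss = 2418.138 kW
Convert: 2418.138 kW * 1000.0 = 2.4181e+06 W
Q_loss = 2.4181e+06 W


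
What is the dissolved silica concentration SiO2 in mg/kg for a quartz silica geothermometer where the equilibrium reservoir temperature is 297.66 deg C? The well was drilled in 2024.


SiO2 = 10^(5.19 - 1309/(T_eq + 273.15))
SiO2 = 10^(5.19 - 1309/(297.66 + 273.15))
SiO2 = 788.44 mg/kg


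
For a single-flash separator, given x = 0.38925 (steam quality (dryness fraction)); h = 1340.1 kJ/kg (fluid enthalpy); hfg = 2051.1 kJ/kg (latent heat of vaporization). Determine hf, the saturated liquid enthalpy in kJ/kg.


hf = h - x * hfg
hf = 1340.1 - 0.38925 * 2051.1
hf = 541.71 kJ/kg


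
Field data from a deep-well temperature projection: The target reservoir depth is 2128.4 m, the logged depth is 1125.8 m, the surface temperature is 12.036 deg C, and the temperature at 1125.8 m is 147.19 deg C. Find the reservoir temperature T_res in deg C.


Step 1: grad = (T_d1 - T_surf)/d1 * 1000 = (147.19 - 12.036)/1125.8 * 1000 = 120.0515 deg C/km
Step 2: T_res = T_surf + grad*d2/1000 = 12.036 + 120.0515*2128.4/1000 = 267.55 deg C
T_res = 267.55 deg C


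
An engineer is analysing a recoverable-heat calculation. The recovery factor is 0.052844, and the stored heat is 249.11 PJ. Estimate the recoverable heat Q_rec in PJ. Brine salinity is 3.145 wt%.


Q_rec = Q_s * RF
Q_rec = 249.11 * 0.052844
Q_rec = 13.164 PJ


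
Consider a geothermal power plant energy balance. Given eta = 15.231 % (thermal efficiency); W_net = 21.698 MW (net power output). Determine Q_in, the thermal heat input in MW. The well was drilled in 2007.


Q_in = W_net / (eta / 100)
Q_in = 21.698 / (15.231 / 100)
Q_in = 142.46 MW


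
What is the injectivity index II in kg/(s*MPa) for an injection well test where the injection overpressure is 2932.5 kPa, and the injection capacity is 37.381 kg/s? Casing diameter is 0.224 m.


II = mdot * 1000 / dP
II = 37.381 * 1000 / 2932.5
II = 12.747 kg/(s*MPa)


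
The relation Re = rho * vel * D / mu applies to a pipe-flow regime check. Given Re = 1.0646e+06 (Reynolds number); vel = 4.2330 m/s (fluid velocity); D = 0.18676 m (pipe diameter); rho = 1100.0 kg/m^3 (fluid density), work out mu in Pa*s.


mu = rho * vel * D / Re
mu = 1100.0 * 4.2330 * 0.18676 / 1.0646e+06
mu = 0.00081684 Pa*s


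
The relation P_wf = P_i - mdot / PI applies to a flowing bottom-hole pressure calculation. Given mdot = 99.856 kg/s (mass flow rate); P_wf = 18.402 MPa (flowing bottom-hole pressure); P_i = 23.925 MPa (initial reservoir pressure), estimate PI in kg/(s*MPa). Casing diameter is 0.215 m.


PI = mdot / (P_i - P_wf)
PI = 99.856 / (23.925 - 18.402)
PI = 18.080 kg/(s*MPa)


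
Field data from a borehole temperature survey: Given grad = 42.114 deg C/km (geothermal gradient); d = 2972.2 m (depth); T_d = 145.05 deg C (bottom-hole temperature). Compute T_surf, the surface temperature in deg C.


T_surf = T_d - grad * d / 1000
T_surf = 145.05 - 42.114 * 2972.2 / 1000
T_surf = 19.879 deg C


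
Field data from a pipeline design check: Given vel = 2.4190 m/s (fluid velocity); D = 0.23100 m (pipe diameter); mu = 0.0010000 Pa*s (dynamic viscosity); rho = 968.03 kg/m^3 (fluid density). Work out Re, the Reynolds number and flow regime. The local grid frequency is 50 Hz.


Step 1: Re = rho*vel*D/mu = 968.03*2.419*0.231/0.001 = 5.4092e+05
Step 2: Re = 5.4092e+05 > 4000, so flow is turbulent.
Re = 5.4092e+05 (turbulent)


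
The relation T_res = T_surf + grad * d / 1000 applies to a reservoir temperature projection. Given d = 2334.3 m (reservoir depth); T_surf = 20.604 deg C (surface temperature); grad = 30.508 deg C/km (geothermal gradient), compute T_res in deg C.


T_res = T_surf + grad * d / 1000
T_res = 20.604 + 30.508 * 2334.3 / 1000
T_res = 91.819 deg C


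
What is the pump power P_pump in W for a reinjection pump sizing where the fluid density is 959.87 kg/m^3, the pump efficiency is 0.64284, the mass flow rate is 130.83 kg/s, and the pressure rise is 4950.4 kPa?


P_pump = mdot * dP / (rho * eta)
P_pump = 130.83 * 4950.4 / (959.87 * 0.64284)
P_pump = 1049.621 kW
Convert: 1049.621 kW * 1000.0 = 1.0496e+06 W
P_pump = 1.0496e+06 W


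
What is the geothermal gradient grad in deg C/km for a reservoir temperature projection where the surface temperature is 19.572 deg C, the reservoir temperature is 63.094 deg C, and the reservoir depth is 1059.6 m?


grad = (T_res - T_surf) / d * 1000
grad = (63.094 - 19.572) / 1059.6 * 1000
grad = 41.074 deg C/km


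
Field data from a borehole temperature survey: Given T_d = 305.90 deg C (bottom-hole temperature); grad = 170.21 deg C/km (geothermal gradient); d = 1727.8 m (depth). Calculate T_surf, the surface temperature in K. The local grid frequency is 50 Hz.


T_surf = T_d - grad * d / 1000
T_surf = 305.90 - 170.21 * 1727.8 / 1000
T_surf = 11.81116 deg C
Convert to K: 11.81116 + 273.15 = 284.96 K
T_surf = 284.96 K


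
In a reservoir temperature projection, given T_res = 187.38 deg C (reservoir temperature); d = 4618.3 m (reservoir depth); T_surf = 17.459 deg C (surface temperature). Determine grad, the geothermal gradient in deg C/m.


grad = (T_res - T_surf) / d * 1000
grad = (187.38 - 17.459) / 4618.3 * 1000
grad = 36.79298 deg C/km
Convert: 36.79298 deg C/km * 0.001 = 0.036793 deg C/m
grad = 0.036793 deg C/m


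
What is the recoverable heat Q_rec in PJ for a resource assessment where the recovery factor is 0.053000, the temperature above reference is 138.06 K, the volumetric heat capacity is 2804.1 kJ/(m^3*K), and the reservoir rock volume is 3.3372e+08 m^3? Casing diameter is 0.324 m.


Step 1: Q_s = Vr*rhoc*dT/1e12 = 3.3372e+08*2804.1*138.06/1e12 = 129.1944 PJ
Step 2: Q_rec = Q_s * RF = 129.1944 * 0.053 = 6.8473 PJ
Q_rec = 6.8473 PJ


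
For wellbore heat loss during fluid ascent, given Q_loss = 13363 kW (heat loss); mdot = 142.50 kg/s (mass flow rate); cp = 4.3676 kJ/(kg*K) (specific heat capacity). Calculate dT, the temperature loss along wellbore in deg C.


dT = Q_loss / (mdot * cp)
dT = 13363 / (142.50 * 4.3676)
dT = 21.47070 K
Convert (temperature difference, 1 K = 1 deg C): 21.47070 K = 21.47070 deg C
dT = 21.471 deg C


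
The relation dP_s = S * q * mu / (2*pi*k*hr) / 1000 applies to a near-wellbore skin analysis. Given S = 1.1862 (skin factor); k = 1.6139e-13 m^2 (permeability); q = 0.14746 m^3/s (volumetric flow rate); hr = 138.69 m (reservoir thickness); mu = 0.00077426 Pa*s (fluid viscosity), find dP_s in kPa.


dP_s = S * q * mu / (2*pi*k*hr) / 1000
dP_s = 1.1862 * 0.14746 * 0.00077426 / (2*pi*1.6139e-13*138.69) / 1000
dP_s = 962.98 kPa


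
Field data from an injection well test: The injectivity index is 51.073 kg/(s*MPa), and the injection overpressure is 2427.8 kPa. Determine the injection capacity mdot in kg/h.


mdot = II * dP / 1000
mdot = 51.073 * 2427.8 / 1000
mdot = 123.9950 kg/s
Convert: 123.9950 kg/s * 3600.0 = 4.4638e+05 kg/h
mdot = 4.4638e+05 kg/h


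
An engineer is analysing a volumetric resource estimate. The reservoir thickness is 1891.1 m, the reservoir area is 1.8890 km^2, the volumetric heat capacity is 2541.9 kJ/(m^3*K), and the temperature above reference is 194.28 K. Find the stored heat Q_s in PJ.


Step 1: Vr = A*1e6*hr = 1.889*1e6*1891.1 = 3.572288e+09 m^3
Step 2: Q_s = Vr*rhoc*dT/1e12 = 3.572288e+09*2541.9*194.28/1e12 = 1764.1 PJ
Q_s = 1764.1 PJ


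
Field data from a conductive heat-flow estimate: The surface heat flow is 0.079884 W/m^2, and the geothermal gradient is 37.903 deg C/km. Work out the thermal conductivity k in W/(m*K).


k = q * 1000 / grad
k = 0.079884 * 1000 / 37.903
k = 2.1076 W/(m*K)


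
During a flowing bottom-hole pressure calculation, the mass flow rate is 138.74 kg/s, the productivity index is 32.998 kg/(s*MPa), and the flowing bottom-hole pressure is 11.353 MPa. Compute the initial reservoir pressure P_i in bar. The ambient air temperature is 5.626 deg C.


P_i = P_wf + mdot / PI
P_i = 11.353 + 138.74 / 32.998
P_i = 15.55750 MPa
Convert: 15.55750 MPa * 10.0 = 155.57 bar
P_i = 155.57 bar


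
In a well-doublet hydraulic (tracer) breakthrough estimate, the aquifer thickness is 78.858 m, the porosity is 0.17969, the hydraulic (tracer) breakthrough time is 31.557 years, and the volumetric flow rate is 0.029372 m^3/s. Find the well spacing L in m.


L = sqrt(t_bt*365.25*86400*3*Qv / (pi*hr*phi))
L = sqrt(31.557*365.25*86400*3*0.029372 / (pi*78.858*0.17969))
L = 1404.0 m


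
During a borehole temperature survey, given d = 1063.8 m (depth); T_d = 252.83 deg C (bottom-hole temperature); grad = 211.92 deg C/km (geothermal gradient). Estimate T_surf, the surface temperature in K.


T_surf = T_d - grad * d / 1000
T_surf = 252.83 - 211.92 * 1063.8 / 1000
T_surf = 27.38950 deg C
Convert to K: 27.38950 + 273.15 = 300.54 K
T_surf = 300.54 K


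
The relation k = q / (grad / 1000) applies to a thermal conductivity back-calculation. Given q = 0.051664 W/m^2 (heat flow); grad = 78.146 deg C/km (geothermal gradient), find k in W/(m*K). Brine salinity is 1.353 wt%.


k = q / (grad / 1000)
k = 0.051664 / (78.146 / 1000)
k = 0.66112 W/(m*K)


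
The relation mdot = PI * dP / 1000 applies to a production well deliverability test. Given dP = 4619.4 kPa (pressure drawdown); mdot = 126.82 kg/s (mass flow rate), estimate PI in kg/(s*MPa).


PI = mdot * 1000 / dP
PI = 126.82 * 1000 / 4619.4
PI = 27.454 kg/(s*MPa)


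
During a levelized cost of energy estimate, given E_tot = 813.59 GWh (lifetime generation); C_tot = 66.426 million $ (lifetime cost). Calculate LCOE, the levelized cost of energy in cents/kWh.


LCOE = C_tot / E_tot * 100
LCOE = 66.426 / 813.59 * 100
LCOE = 8.1646 cents/kWh


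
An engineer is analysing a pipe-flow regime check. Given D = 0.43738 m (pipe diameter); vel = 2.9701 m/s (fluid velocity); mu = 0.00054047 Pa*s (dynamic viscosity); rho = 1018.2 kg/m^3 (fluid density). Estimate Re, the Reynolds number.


Re = rho * vel * D / mu
Re = 1018.2 * 2.9701 * 0.43738 / 0.00054047
Re = 2.4473e+06


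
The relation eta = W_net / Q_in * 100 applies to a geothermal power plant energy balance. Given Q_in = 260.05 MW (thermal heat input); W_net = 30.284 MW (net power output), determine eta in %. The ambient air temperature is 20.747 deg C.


eta = W_net / Q_in * 100
eta = 30.284 / 260.05 * 100
eta = 11.645 %


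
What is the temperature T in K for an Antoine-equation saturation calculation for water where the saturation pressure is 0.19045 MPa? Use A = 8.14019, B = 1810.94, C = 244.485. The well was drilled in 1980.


T = B / (A - log10(P_sat * 760 / 0.101325)) - C
T = 1810.94 / (8.14019 - log10(0.19045 * 760 / 0.101325)) - 244.485
T = 118.7701 deg C
Convert to K: 118.7701 + 273.15 = 391.92 K
T = 391.92 K


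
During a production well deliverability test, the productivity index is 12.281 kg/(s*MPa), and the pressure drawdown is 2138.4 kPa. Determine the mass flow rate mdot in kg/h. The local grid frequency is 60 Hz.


mdot = PI * dP / 1000
mdot = 12.281 * 2138.4 / 1000
mdot = 26.26169 kg/s
Convert: 26.26169 kg/s * 3600.0 = 94542 kg/h
mdot = 94542 kg/h


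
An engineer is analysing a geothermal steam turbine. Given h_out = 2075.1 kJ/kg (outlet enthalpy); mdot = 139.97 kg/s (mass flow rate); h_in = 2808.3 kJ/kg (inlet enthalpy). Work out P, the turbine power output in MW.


P = mdot * (h_in - h_out) / 1000
P = 139.97 * (2808.3 - 2075.1) / 1000
P = 102.63 MW


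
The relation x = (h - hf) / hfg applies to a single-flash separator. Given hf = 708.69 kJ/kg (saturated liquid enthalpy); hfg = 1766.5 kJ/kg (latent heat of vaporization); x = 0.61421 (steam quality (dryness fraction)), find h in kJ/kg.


h = hf + x * hfg
h = 708.69 + 0.61421 * 1766.5
h = 1793.7 kJ/kg


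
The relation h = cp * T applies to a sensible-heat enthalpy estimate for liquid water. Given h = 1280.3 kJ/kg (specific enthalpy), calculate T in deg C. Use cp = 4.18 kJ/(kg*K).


T = h / cp
T = 1280.3 / 4.18
T = 306.29 deg C


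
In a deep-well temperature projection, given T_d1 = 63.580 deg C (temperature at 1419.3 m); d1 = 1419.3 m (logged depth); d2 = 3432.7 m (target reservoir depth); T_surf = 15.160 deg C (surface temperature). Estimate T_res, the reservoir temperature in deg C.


Step 1: grad = (T_d1 - T_surf)/d1 * 1000 = (63.58 - 15.16)/1419.3 * 1000 = 34.11541 deg C/km
Step 2: T_res = T_surf + grad*d2/1000 = 15.16 + 34.11541*3432.7/1000 = 132.27 deg C
T_res = 132.27 deg C


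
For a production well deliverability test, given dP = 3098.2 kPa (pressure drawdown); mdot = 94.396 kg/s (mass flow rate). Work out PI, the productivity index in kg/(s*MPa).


PI = mdot * 1000 / dP
PI = 94.396 * 1000 / 3098.2
PI = 30.468 kg/(s*MPa)


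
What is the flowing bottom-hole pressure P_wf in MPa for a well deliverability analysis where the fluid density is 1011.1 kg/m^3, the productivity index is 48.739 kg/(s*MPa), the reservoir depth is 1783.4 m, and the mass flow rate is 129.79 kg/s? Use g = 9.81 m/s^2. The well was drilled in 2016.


Step 1: P_i = rho*g*h/1e6 = 1011.1*9.81*1783.4/1e6 = 17.68935 MPa
Step 2: P_wf = P_i - mdot/PI = 17.68935 - 129.79/48.739 = 15.026 MPa
P_wf = 15.026 MPa


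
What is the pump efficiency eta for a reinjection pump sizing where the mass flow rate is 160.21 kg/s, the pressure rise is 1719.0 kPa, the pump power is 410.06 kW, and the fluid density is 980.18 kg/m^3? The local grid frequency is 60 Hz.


eta = mdot * dP / (rho * P_pump)
eta = 160.21 * 1719.0 / (980.18 * 410.06)
eta = 0.68519


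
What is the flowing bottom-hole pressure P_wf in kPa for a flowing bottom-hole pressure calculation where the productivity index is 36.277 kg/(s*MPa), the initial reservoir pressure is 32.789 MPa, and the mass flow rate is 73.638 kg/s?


P_wf = P_i - mdot / PI
P_wf = 32.789 - 73.638 / 36.277
P_wf = 30.75912 MPa
Convert: 30.75912 MPa * 1000.0 = 30759 kPa
P_wf = 30759 kPa


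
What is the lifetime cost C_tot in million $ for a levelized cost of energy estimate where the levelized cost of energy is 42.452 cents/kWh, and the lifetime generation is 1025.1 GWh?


C_tot = LCOE / 100 * E_tot
C_tot = 42.452 / 100 * 1025.1
C_tot = 435.18 million $


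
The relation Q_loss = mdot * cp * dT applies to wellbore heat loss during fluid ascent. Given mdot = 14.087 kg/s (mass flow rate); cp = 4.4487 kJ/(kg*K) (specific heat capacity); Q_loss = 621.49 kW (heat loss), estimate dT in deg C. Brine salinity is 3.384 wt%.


dT = Q_loss / (mdot * cp)
dT = 621.49 / (14.087 * 4.4487)
dT = 9.917050 K
Convert (temperature difference, 1 K = 1 deg C): 9.917050 K = 9.917050 deg C
dT = 9.9170 deg C


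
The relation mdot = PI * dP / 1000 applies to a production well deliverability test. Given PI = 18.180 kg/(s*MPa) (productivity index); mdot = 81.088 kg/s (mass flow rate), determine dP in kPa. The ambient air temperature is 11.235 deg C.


dP = mdot * 1000 / PI
dP = 81.088 * 1000 / 18.180
dP = 4460.3 kPa


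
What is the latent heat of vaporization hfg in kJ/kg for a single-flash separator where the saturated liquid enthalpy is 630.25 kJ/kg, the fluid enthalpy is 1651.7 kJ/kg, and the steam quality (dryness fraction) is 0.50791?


hfg = (h - hf) / x
hfg = (1651.7 - 630.25) / 0.50791
hfg = 2011.1 kJ/kg


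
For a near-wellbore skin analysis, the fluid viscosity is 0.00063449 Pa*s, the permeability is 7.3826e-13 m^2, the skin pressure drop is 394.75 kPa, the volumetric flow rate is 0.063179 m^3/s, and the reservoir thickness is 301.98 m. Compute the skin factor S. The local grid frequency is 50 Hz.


S = dP_s * 1000 * 2*pi*k*hr / (q*mu)
S = 394.75 * 1000 * 2*pi*7.3826e-13*301.98 / (0.063179*0.00063449)
S = 13.794


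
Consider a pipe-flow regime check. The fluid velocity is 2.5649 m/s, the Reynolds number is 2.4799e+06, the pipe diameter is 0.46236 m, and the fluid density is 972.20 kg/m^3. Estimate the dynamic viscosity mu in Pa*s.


mu = rho * vel * D / Re
mu = 972.20 * 2.5649 * 0.46236 / 2.4799e+06
mu = 0.00046491 Pa*s


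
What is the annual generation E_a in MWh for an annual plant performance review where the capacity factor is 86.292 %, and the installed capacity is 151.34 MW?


E_a = CF / 100 * cap * 8760
E_a = 86.292 / 100 * 151.34 * 8760
E_a = 1.1440e+06 MWh


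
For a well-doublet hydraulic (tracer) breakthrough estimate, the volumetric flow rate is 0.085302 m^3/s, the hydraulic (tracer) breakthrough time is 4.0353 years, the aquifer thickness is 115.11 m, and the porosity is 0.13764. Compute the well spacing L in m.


L = sqrt(t_bt*365.25*86400*3*Qv / (pi*hr*phi))
L = sqrt(4.0353*365.25*86400*3*0.085302 / (pi*115.11*0.13764))
L = 809.14 m


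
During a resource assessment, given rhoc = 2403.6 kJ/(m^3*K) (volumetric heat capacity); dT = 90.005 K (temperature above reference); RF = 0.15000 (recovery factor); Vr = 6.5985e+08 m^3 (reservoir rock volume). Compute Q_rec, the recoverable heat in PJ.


Step 1: Q_s = Vr*rhoc*dT/1e12 = 6.5985e+08*2403.6*90.005/1e12 = 142.7493 PJ
Step 2: Q_rec = Q_s * RF = 142.7493 * 0.15 = 21.412 PJ
Q_rec = 21.412 PJ


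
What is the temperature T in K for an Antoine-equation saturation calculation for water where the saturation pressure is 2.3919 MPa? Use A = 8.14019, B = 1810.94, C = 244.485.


T = B / (A - log10(P_sat * 760 / 0.101325)) - C
T = 1810.94 / (8.14019 - log10(2.3919 * 760 / 0.101325)) - 244.485
T = 221.4895 deg C
Convert to K: 221.4895 + 273.15 = 494.64 K
T = 494.64 K


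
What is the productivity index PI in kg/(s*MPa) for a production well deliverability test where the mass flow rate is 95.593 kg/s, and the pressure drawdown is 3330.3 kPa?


PI = mdot * 1000 / dP
PI = 95.593 * 1000 / 3330.3
PI = 28.704 kg/(s*MPa)


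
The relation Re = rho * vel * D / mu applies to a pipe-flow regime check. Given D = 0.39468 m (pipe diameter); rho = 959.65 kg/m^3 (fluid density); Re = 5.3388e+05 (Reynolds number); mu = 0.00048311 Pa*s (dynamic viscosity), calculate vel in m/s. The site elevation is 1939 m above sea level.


vel = Re * mu / (rho * D)
vel = 5.3388e+05 * 0.00048311 / (959.65 * 0.39468)
vel = 0.68098 m/s


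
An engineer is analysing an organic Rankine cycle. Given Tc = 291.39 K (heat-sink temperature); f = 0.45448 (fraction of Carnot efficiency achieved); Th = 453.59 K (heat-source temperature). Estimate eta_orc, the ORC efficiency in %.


eta_orc = (1 - Tc/Th) * f * 100
eta_orc = (1 - 291.39/453.59) * 0.45448 * 100
eta_orc = 16.252 %


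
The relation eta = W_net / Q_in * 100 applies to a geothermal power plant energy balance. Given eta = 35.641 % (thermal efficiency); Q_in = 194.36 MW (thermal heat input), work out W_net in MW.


W_net = eta / 100 * Q_in
W_net = 35.641 / 100 * 194.36
W_net = 69.272 MW


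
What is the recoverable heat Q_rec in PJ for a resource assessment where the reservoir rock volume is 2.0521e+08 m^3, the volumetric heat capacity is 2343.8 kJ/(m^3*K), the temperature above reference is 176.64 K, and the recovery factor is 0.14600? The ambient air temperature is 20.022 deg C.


Step 1: Q_s = Vr*rhoc*dT/1e12 = 2.0521e+08*2343.8*176.64/1e12 = 84.95875 PJ
Step 2: Q_rec = Q_s * RF = 84.95875 * 0.146 = 12.404 PJ
Q_rec = 12.404 PJ


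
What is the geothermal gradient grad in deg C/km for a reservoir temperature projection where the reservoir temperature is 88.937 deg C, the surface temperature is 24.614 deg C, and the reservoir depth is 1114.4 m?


grad = (T_res - T_surf) / d * 1000
grad = (88.937 - 24.614) / 1114.4 * 1000
grad = 57.720 deg C/km


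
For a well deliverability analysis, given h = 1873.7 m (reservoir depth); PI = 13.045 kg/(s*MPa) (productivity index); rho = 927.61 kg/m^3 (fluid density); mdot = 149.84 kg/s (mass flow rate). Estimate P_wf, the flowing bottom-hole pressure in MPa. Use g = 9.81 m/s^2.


Step 1: P_i = rho*g*h/1e6 = 927.61*9.81*1873.7/1e6 = 17.05040 MPa
Step 2: P_wf = P_i - mdot/PI = 17.05040 - 149.84/13.045 = 5.5640 MPa
P_wf = 5.5640 MPa


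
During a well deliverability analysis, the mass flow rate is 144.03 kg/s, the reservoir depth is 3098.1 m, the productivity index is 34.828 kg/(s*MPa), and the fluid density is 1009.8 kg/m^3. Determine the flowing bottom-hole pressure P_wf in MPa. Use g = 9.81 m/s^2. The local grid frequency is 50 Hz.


Step 1: P_i = rho*g*h/1e6 = 1009.8*9.81*3098.1/1e6 = 30.69021 MPa
Step 2: P_wf = P_i - mdot/PI = 30.69021 - 144.03/34.828 = 26.555 MPa
P_wf = 26.555 MPa
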